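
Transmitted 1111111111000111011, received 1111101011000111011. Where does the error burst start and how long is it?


XOR: 0000010100000000000

Burst at position 5, length 3


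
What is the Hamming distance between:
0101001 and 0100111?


XOR: 0001110
Count of 1s: 3

3


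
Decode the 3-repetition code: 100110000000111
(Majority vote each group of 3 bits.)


Groups: 100, 110, 000, 000, 111
Majority votes: 01001

01001


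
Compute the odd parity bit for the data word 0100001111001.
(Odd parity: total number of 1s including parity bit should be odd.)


Number of 1s in data: 6
Parity bit: 1

1


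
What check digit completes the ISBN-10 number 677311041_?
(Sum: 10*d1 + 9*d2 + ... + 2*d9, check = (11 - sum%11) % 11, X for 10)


Weighted sum: 225
225 mod 11 = 5

Check digit: 6


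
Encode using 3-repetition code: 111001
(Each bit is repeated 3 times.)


Each bit -> 3 copies

111111111000000111


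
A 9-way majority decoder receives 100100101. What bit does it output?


Ones: 4 out of 9
Threshold: 5

0 (4/9 voted 1)


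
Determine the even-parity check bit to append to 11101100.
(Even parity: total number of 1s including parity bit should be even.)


Number of 1s in data: 5
Parity bit: 1

1


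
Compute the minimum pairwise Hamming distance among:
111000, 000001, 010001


Comparing all pairs, minimum distance: 1
Can detect 0 errors, correct 0 errors

1


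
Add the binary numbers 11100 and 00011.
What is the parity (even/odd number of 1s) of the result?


11100 = 28
00011 = 3
Sum = 31 = 11111
1s count = 5

odd parity (5 ones in 11111)


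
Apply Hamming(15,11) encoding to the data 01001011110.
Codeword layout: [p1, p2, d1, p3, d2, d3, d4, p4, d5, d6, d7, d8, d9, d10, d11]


Parity bits: p1=0, p2=0, p3=0, p4=1

000010011011110


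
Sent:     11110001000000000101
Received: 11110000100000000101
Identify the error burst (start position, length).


XOR: 00000001100000000000

Burst at position 7, length 2


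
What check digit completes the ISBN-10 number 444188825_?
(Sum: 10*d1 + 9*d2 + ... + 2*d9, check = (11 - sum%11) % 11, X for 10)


Weighted sum: 251
251 mod 11 = 9

Check digit: 2


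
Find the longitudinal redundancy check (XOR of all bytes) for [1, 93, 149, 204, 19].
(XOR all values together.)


XOR chain: 1 ^ 93 ^ 149 ^ 204 ^ 19 = 22

22


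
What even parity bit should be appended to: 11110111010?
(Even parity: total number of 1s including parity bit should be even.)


Number of 1s in data: 8
Parity bit: 0

0


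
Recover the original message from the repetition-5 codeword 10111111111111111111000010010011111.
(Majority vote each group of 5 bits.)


Groups: 10111, 11111, 11111, 11111, 00001, 00100, 11111
Majority votes: 1111001

1111001


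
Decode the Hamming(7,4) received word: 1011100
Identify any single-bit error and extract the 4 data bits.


Syndrome = 3: error at position 3

Data: 0100 (corrected bit 3)


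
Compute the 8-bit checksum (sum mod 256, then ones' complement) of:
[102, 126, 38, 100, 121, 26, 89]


Sum = 602 mod 256 = 90
Complement = 165

165


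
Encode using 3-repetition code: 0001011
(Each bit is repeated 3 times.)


Each bit -> 3 copies

000000000111000111111


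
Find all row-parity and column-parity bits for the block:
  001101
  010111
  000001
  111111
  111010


Row parities: 10100
Column parities: 011110

Row P: 10100, Col P: 011110, Corner: 0


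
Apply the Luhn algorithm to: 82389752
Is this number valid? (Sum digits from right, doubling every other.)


Luhn sum = 42
42 mod 10 = 2

Invalid (Luhn sum mod 10 = 2)


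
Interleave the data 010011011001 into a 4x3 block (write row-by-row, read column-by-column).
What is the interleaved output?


Matrix:
  010
  011
  011
  001
Read columns: 000011100111

000011100111


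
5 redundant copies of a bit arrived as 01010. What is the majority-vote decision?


Ones: 2 out of 5
Threshold: 3

0 (2/5 voted 1)


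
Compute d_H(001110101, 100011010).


XOR: 101101111
Count of 1s: 7

7


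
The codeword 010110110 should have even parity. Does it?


Number of 1s: 5

No, parity error (5 ones)


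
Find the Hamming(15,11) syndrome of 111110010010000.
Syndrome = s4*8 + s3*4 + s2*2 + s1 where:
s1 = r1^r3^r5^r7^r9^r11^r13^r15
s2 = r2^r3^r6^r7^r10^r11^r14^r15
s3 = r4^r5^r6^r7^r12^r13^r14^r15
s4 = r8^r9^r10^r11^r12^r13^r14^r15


s1=0, s2=1, s3=0, s4=0

Syndrome = 2 (error at position 2)


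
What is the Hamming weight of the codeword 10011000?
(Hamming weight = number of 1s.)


Counting 1s in 10011000

3


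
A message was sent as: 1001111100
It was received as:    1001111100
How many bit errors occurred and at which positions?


XOR: 0000000000

0 errors (received matches sent)


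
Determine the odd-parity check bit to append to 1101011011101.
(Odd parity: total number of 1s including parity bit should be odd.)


Number of 1s in data: 9
Parity bit: 0

0


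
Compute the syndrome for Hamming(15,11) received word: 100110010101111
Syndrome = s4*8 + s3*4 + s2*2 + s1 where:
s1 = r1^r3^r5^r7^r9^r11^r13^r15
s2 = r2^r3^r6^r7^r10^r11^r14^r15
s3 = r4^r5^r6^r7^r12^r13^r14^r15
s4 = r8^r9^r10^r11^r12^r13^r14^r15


s1=0, s2=1, s3=0, s4=0

Syndrome = 2 (error at position 2)


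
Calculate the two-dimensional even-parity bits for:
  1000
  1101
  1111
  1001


Row parities: 1100
Column parities: 0011

Row P: 1100, Col P: 0011, Corner: 0


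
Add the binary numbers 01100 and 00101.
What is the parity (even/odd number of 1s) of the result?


01100 = 12
00101 = 5
Sum = 17 = 10001
1s count = 2

even parity (2 ones in 10001)


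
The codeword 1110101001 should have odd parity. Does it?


Number of 1s: 6

No, parity error (6 ones)


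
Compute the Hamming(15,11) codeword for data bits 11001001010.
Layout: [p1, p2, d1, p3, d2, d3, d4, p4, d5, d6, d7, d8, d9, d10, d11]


Parity bits: p1=1, p2=0, p3=1, p4=1

101110011001010


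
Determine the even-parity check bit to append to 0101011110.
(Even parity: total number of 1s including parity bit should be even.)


Number of 1s in data: 6
Parity bit: 0

0


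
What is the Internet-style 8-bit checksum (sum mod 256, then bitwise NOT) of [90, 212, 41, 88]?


Sum = 431 mod 256 = 175
Complement = 80

80


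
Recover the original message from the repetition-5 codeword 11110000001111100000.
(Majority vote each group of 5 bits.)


Groups: 11110, 00000, 11111, 00000
Majority votes: 1010

1010


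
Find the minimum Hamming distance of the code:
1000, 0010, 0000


Comparing all pairs, minimum distance: 1
Can detect 0 errors, correct 0 errors

1


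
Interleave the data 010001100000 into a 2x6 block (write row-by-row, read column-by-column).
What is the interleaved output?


Matrix:
  010001
  100000
Read columns: 011000000010

011000000010


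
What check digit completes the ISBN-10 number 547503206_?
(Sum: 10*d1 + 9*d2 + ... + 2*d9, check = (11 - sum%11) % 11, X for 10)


Weighted sum: 212
212 mod 11 = 3

Check digit: 8


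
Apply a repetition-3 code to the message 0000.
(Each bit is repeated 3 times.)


Each bit -> 3 copies

000000000000


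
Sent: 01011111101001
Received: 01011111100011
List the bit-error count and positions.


XOR: 00000000001010

2 error(s) at position(s): 10, 12


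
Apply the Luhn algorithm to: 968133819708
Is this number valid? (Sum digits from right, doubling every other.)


Luhn sum = 64
64 mod 10 = 4

Invalid (Luhn sum mod 10 = 4)


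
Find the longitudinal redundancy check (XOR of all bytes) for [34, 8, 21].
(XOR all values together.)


XOR chain: 34 ^ 8 ^ 21 = 63

63


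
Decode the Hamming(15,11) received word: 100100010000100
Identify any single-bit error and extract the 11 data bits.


Syndrome = 0: no error detected

Data: 00000000100 (no errors)


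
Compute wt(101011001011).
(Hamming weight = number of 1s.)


Counting 1s in 101011001011

7


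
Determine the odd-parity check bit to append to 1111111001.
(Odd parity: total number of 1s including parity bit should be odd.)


Number of 1s in data: 8
Parity bit: 1

1


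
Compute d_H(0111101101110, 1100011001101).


XOR: 1011110100011
Count of 1s: 8

8


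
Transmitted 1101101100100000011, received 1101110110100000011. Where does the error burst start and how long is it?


XOR: 0000011010000000000

Burst at position 5, length 4


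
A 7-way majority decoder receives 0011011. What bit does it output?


Ones: 4 out of 7
Threshold: 4

1 (4/7 voted 1)


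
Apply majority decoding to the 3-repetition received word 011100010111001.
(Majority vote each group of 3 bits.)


Groups: 011, 100, 010, 111, 001
Majority votes: 10010

10010


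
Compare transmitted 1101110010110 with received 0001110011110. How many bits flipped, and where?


XOR: 1100000001000

3 error(s) at position(s): 0, 1, 9


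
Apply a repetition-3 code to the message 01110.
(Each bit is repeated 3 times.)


Each bit -> 3 copies

000111111111000


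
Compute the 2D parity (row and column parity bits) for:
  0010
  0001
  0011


Row parities: 110
Column parities: 0000

Row P: 110, Col P: 0000, Corner: 0


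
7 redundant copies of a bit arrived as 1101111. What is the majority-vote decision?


Ones: 6 out of 7
Threshold: 4

1 (6/7 voted 1)


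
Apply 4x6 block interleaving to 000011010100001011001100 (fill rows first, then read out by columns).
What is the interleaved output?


Matrix:
  000011
  010100
  001011
  001100
Read columns: 000001000011010110101010

000001000011010110101010


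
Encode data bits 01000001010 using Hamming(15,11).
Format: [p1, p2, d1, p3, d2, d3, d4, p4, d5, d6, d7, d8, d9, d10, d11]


Parity bits: p1=1, p2=1, p3=1, p4=0

110110000001010


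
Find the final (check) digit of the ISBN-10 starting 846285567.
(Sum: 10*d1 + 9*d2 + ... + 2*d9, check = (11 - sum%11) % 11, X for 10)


Weighted sum: 303
303 mod 11 = 6

Check digit: 5


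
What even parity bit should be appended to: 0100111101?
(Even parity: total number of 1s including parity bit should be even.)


Number of 1s in data: 6
Parity bit: 0

0


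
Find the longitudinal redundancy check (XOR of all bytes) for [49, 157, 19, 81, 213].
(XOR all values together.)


XOR chain: 49 ^ 157 ^ 19 ^ 81 ^ 213 = 59

59


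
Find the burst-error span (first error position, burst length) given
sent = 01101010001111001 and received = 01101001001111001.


XOR: 00000011000000000

Burst at position 6, length 2


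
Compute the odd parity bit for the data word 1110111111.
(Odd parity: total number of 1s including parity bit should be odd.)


Number of 1s in data: 9
Parity bit: 0

0


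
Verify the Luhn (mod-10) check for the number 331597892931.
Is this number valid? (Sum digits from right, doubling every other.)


Luhn sum = 68
68 mod 10 = 8

Invalid (Luhn sum mod 10 = 8)


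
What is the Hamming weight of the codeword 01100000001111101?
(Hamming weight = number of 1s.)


Counting 1s in 01100000001111101

8


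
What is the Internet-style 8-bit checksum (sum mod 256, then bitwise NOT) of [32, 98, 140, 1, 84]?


Sum = 355 mod 256 = 99
Complement = 156

156


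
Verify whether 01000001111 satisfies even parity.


Number of 1s: 5

No, parity error (5 ones)


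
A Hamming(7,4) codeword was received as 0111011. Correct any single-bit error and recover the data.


Syndrome = 4: error at position 4

Data: 1011 (corrected bit 4)


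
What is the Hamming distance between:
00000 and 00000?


XOR: 00000
Count of 1s: 0

0


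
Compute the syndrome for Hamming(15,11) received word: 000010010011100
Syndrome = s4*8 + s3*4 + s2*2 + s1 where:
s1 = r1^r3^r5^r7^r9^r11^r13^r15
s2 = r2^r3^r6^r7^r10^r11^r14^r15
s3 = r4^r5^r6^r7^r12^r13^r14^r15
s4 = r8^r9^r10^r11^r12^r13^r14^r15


s1=1, s2=1, s3=1, s4=0

Syndrome = 7 (error at position 7)


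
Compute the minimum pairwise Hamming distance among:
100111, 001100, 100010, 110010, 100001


Comparing all pairs, minimum distance: 1
Can detect 0 errors, correct 0 errors

1


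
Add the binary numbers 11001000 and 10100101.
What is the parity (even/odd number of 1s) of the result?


11001000 = 200
10100101 = 165
Sum = 365 = 101101101
1s count = 6

even parity (6 ones in 101101101)


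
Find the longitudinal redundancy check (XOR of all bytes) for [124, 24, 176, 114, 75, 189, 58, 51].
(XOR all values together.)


XOR chain: 124 ^ 24 ^ 176 ^ 114 ^ 75 ^ 189 ^ 58 ^ 51 = 89

89


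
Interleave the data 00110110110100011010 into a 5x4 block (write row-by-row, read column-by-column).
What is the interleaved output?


Matrix:
  0011
  0110
  1101
  0001
  1010
Read columns: 00101011001100110110

00101011001100110110


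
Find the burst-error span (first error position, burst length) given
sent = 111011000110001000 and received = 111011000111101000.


XOR: 000000000001100000

Burst at position 11, length 2


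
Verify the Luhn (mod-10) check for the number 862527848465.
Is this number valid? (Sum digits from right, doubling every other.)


Luhn sum = 63
63 mod 10 = 3

Invalid (Luhn sum mod 10 = 3)


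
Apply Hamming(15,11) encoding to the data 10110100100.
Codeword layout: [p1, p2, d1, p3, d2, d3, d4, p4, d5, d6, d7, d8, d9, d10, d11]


Parity bits: p1=1, p2=0, p3=1, p4=0

101101100100100


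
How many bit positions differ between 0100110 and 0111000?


XOR: 0011110
Count of 1s: 4

4


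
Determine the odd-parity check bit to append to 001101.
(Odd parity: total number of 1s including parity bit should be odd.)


Number of 1s in data: 3
Parity bit: 0

0


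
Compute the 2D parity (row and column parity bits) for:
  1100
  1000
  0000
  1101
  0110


Row parities: 01010
Column parities: 1111

Row P: 01010, Col P: 1111, Corner: 0


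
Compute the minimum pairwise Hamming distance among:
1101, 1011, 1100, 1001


Comparing all pairs, minimum distance: 1
Can detect 0 errors, correct 0 errors

1


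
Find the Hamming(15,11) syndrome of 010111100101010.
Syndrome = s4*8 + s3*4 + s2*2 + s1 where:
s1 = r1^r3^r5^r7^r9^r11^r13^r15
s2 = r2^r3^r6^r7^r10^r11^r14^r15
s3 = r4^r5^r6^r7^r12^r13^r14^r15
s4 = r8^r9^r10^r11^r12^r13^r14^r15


s1=0, s2=1, s3=0, s4=1

Syndrome = 10 (error at position 10)


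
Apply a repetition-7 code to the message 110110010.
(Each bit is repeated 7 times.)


Each bit -> 7 copies

111111111111110000000111111111111110000000000000011111110000000


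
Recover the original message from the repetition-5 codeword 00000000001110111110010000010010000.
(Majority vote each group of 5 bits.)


Groups: 00000, 00000, 11101, 11110, 01000, 00100, 10000
Majority votes: 0011000

0011000


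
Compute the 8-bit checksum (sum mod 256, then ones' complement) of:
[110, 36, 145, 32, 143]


Sum = 466 mod 256 = 210
Complement = 45

45


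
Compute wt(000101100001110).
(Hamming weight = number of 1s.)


Counting 1s in 000101100001110

6


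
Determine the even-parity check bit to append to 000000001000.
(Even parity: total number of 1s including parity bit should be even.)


Number of 1s in data: 1
Parity bit: 1

1


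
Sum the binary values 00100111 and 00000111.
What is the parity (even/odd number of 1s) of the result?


00100111 = 39
00000111 = 7
Sum = 46 = 101110
1s count = 4

even parity (4 ones in 101110)


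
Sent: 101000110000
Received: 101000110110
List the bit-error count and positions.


XOR: 000000000110

2 error(s) at position(s): 9, 10


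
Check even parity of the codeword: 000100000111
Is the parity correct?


Number of 1s: 4

Yes, parity is correct (4 ones)


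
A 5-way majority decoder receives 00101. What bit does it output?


Ones: 2 out of 5
Threshold: 3

0 (2/5 voted 1)


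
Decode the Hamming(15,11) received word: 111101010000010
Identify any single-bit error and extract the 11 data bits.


Syndrome = 4: error at position 4

Data: 10100000010 (corrected bit 4)


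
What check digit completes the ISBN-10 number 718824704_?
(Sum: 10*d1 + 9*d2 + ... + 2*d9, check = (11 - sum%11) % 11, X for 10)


Weighted sum: 267
267 mod 11 = 3

Check digit: 8


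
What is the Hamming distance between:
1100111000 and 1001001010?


XOR: 0101110010
Count of 1s: 5

5


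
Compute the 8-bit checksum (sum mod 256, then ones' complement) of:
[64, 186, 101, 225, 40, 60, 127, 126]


Sum = 929 mod 256 = 161
Complement = 94

94


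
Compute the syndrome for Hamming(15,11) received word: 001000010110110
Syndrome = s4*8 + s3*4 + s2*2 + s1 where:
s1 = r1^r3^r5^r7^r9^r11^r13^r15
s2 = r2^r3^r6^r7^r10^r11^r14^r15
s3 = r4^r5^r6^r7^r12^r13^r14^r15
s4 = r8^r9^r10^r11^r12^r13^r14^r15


s1=1, s2=0, s3=0, s4=1

Syndrome = 9 (error at position 9)


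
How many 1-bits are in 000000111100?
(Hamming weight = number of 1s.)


Counting 1s in 000000111100

4


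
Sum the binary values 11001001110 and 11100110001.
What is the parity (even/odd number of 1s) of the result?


11001001110 = 1614
11100110001 = 1841
Sum = 3455 = 110101111111
1s count = 10

even parity (10 ones in 110101111111)


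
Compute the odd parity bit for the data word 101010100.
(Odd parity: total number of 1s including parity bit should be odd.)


Number of 1s in data: 4
Parity bit: 1

1


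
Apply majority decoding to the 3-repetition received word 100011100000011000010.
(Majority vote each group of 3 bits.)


Groups: 100, 011, 100, 000, 011, 000, 010
Majority votes: 0100100

0100100


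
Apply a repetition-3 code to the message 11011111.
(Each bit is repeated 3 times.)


Each bit -> 3 copies

111111000111111111111111


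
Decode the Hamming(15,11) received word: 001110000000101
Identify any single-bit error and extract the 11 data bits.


Syndrome = 0: no error detected

Data: 11000000101 (no errors)


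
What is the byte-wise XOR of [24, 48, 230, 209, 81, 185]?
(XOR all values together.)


XOR chain: 24 ^ 48 ^ 230 ^ 209 ^ 81 ^ 185 = 247

247


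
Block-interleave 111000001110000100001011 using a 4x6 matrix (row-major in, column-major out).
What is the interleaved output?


Matrix:
  111000
  001110
  000100
  001011
Read columns: 100010001101011001010001

100010001101011001010001


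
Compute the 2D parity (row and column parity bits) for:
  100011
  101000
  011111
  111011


Row parities: 1011
Column parities: 101111

Row P: 1011, Col P: 101111, Corner: 1


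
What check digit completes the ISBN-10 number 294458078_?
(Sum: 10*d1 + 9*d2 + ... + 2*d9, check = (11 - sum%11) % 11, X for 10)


Weighted sum: 268
268 mod 11 = 4

Check digit: 7


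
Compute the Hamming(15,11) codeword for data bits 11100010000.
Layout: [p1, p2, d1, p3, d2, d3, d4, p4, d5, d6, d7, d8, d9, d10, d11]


Parity bits: p1=1, p2=1, p3=0, p4=1

111011010010000


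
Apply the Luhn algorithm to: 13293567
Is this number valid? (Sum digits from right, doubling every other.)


Luhn sum = 39
39 mod 10 = 9

Invalid (Luhn sum mod 10 = 9)


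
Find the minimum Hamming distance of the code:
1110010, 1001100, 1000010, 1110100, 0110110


Comparing all pairs, minimum distance: 2
Can detect 1 errors, correct 0 errors

2


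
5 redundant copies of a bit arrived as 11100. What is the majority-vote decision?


Ones: 3 out of 5
Threshold: 3

1 (3/5 voted 1)


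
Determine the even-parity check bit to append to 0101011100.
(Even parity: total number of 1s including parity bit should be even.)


Number of 1s in data: 5
Parity bit: 1

1


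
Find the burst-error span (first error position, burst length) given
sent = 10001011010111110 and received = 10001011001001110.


XOR: 00000000011110000

Burst at position 9, length 4


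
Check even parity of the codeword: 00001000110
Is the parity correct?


Number of 1s: 3

No, parity error (3 ones)


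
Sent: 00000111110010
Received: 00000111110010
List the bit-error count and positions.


XOR: 00000000000000

0 errors (received matches sent)


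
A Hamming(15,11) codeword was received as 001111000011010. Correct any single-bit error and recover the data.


Syndrome = 13: error at position 13

Data: 11100011110 (corrected bit 13)


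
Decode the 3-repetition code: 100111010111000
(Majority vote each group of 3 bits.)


Groups: 100, 111, 010, 111, 000
Majority votes: 01010

01010


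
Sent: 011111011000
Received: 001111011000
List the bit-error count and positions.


XOR: 010000000000

1 error(s) at position(s): 1


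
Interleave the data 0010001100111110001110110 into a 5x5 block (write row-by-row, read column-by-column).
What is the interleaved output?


Matrix:
  00100
  01100
  11111
  00011
  10110
Read columns: 0010101100111010011100110

0010101100111010011100110


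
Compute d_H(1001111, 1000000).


XOR: 0001111
Count of 1s: 4

4


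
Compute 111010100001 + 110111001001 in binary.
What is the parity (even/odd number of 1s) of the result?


111010100001 = 3745
110111001001 = 3529
Sum = 7274 = 1110001101010
1s count = 7

odd parity (7 ones in 1110001101010)


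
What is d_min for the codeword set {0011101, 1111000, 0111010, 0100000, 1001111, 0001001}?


Comparing all pairs, minimum distance: 2
Can detect 1 errors, correct 0 errors

2


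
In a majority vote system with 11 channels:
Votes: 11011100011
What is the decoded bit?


Ones: 7 out of 11
Threshold: 6

1 (7/11 voted 1)


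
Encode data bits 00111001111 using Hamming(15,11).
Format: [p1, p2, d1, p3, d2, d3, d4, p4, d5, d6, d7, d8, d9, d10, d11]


Parity bits: p1=0, p2=0, p3=0, p4=1

000001111001111


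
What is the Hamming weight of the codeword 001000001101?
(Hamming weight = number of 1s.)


Counting 1s in 001000001101

4


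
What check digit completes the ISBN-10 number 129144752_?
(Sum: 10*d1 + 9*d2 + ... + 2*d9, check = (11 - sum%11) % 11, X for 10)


Weighted sum: 198
198 mod 11 = 0

Check digit: 0


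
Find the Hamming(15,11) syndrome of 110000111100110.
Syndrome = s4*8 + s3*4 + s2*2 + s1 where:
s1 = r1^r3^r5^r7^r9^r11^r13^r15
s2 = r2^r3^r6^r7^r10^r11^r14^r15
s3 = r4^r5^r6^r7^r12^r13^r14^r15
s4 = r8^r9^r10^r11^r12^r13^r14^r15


s1=0, s2=0, s3=1, s4=1

Syndrome = 12 (error at position 12)


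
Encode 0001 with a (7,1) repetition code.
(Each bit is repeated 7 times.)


Each bit -> 7 copies

0000000000000000000001111111


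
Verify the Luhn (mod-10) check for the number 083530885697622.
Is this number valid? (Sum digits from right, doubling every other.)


Luhn sum = 63
63 mod 10 = 3

Invalid (Luhn sum mod 10 = 3)


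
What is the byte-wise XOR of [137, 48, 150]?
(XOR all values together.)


XOR chain: 137 ^ 48 ^ 150 = 47

47


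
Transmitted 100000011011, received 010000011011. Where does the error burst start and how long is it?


XOR: 110000000000

Burst at position 0, length 2


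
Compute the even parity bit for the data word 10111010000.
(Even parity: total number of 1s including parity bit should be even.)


Number of 1s in data: 5
Parity bit: 1

1


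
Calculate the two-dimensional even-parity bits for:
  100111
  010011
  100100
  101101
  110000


Row parities: 01000
Column parities: 001101

Row P: 01000, Col P: 001101, Corner: 1


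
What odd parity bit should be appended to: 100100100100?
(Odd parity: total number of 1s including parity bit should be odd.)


Number of 1s in data: 4
Parity bit: 1

1


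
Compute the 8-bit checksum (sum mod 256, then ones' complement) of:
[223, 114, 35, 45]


Sum = 417 mod 256 = 161
Complement = 94

94


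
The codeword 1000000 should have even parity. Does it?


Number of 1s: 1

No, parity error (1 ones)


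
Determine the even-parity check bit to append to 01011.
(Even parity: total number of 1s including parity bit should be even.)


Number of 1s in data: 3
Parity bit: 1

1


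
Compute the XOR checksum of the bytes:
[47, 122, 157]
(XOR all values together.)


XOR chain: 47 ^ 122 ^ 157 = 200

200


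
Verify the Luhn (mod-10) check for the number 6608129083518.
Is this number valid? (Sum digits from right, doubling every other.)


Luhn sum = 59
59 mod 10 = 9

Invalid (Luhn sum mod 10 = 9)


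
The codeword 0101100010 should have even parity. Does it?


Number of 1s: 4

Yes, parity is correct (4 ones)


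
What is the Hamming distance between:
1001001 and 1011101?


XOR: 0010100
Count of 1s: 2

2


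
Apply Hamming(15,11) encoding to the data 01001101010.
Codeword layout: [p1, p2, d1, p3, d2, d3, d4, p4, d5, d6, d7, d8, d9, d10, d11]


Parity bits: p1=0, p2=0, p3=1, p4=0

000110001101010


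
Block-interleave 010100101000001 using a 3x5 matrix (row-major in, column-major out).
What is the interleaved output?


Matrix:
  01010
  01010
  00001
Read columns: 000110000110001

000110000110001


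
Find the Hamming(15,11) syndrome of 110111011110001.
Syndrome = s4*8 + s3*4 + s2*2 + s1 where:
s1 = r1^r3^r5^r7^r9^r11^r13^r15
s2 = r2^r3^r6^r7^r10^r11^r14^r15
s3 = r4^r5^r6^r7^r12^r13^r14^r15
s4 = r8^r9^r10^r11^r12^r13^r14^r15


s1=1, s2=1, s3=0, s4=1

Syndrome = 11 (error at position 11)


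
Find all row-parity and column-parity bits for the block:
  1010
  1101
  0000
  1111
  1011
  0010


Row parities: 010011
Column parities: 0001

Row P: 010011, Col P: 0001, Corner: 1


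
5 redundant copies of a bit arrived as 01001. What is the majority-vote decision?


Ones: 2 out of 5
Threshold: 3

0 (2/5 voted 1)


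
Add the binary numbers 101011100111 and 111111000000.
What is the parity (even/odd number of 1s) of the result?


101011100111 = 2791
111111000000 = 4032
Sum = 6823 = 1101010100111
1s count = 8

even parity (8 ones in 1101010100111)


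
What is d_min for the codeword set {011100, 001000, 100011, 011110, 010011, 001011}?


Comparing all pairs, minimum distance: 1
Can detect 0 errors, correct 0 errors

1


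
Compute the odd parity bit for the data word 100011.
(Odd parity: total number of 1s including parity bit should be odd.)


Number of 1s in data: 3
Parity bit: 0

0


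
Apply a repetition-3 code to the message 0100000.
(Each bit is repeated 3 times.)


Each bit -> 3 copies

000111000000000000000


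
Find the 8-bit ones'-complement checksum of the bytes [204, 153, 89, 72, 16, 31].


Sum = 565 mod 256 = 53
Complement = 202

202


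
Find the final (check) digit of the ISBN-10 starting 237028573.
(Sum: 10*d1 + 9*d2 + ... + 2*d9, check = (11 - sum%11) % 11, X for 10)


Weighted sum: 202
202 mod 11 = 4

Check digit: 7


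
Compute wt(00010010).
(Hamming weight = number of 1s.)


Counting 1s in 00010010

2


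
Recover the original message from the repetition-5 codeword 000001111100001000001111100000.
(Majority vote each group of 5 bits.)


Groups: 00000, 11111, 00001, 00000, 11111, 00000
Majority votes: 010010

010010


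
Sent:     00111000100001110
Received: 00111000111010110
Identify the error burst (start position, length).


XOR: 00000000011011000

Burst at position 9, length 5


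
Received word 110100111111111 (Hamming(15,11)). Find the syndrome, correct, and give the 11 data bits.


Syndrome = 0: no error detected

Data: 00011111111 (no errors)


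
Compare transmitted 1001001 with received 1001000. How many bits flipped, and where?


XOR: 0000001

1 error(s) at position(s): 6


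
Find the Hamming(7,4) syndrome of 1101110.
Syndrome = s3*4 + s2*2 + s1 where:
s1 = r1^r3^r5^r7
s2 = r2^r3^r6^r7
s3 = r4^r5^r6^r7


s1=0, s2=0, s3=1

Syndrome = 4 (error at position 4)


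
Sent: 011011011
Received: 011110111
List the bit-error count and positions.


XOR: 000101100

3 error(s) at position(s): 3, 5, 6


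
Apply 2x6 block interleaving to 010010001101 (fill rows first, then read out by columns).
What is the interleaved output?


Matrix:
  010010
  001101
Read columns: 001001011001

001001011001


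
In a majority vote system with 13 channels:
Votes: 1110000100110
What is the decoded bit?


Ones: 6 out of 13
Threshold: 7

0 (6/13 voted 1)


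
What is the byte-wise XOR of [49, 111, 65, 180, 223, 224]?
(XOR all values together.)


XOR chain: 49 ^ 111 ^ 65 ^ 180 ^ 223 ^ 224 = 148

148


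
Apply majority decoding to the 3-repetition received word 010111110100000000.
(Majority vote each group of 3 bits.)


Groups: 010, 111, 110, 100, 000, 000
Majority votes: 011000

011000


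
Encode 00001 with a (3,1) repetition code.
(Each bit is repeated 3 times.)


Each bit -> 3 copies

000000000000111


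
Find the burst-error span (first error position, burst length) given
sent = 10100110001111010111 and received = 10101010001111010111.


XOR: 00001100000000000000

Burst at position 4, length 2


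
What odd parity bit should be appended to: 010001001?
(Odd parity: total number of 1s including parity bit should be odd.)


Number of 1s in data: 3
Parity bit: 0

0


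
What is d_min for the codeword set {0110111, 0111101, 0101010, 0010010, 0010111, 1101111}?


Comparing all pairs, minimum distance: 1
Can detect 0 errors, correct 0 errors

1


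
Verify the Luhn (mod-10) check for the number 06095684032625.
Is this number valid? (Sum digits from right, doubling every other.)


Luhn sum = 55
55 mod 10 = 5

Invalid (Luhn sum mod 10 = 5)


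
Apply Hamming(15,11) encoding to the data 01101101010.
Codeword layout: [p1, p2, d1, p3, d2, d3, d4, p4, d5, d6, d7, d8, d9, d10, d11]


Parity bits: p1=0, p2=1, p3=0, p4=0

010011001101010


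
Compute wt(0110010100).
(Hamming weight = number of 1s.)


Counting 1s in 0110010100

4


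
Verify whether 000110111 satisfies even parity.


Number of 1s: 5

No, parity error (5 ones)


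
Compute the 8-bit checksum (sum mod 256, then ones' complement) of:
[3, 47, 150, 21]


Sum = 221 mod 256 = 221
Complement = 34

34


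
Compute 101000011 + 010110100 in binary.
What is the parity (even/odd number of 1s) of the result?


101000011 = 323
010110100 = 180
Sum = 503 = 111110111
1s count = 8

even parity (8 ones in 111110111)


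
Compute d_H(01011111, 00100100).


XOR: 01111011
Count of 1s: 6

6


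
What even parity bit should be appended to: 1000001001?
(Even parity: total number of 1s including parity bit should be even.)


Number of 1s in data: 3
Parity bit: 1

1


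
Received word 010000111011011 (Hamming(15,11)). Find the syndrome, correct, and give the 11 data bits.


Syndrome = 2: error at position 2

Data: 00011011011 (corrected bit 2)


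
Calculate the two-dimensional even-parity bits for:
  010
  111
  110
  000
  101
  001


Row parities: 110001
Column parities: 111

Row P: 110001, Col P: 111, Corner: 1


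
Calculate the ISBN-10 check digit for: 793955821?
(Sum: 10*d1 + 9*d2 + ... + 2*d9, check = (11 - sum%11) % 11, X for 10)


Weighted sum: 333
333 mod 11 = 3

Check digit: 8


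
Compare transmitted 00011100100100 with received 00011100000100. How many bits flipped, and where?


XOR: 00000000100000

1 error(s) at position(s): 8


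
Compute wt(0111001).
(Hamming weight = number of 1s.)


Counting 1s in 0111001

4


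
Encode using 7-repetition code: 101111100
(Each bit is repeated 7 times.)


Each bit -> 7 copies

111111100000001111111111111111111111111111111111100000000000000


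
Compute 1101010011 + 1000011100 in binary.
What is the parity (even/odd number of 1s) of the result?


1101010011 = 851
1000011100 = 540
Sum = 1391 = 10101101111
1s count = 8

even parity (8 ones in 10101101111)


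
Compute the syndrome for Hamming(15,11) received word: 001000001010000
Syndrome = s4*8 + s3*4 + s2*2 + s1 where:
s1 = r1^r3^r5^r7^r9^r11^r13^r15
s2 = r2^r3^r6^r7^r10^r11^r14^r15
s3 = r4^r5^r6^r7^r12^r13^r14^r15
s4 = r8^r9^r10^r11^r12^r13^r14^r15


s1=1, s2=0, s3=0, s4=0

Syndrome = 1 (error at position 1)


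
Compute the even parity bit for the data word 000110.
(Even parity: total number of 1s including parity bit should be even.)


Number of 1s in data: 2
Parity bit: 0

0


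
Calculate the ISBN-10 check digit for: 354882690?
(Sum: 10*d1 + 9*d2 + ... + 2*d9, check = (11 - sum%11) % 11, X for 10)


Weighted sum: 272
272 mod 11 = 8

Check digit: 3


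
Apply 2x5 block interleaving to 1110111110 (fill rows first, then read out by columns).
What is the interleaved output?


Matrix:
  11101
  11110
Read columns: 1111110110

1111110110


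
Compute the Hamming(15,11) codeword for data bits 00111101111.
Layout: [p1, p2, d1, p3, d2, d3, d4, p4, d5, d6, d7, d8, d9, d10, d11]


Parity bits: p1=0, p2=1, p3=0, p4=0

010001101101111


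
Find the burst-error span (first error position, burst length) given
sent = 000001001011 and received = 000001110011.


XOR: 000000111000

Burst at position 6, length 3


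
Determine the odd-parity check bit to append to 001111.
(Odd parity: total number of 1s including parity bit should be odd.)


Number of 1s in data: 4
Parity bit: 1

1


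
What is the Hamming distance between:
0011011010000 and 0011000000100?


XOR: 0000011010100
Count of 1s: 4

4


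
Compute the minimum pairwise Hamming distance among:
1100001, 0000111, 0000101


Comparing all pairs, minimum distance: 1
Can detect 0 errors, correct 0 errors

1


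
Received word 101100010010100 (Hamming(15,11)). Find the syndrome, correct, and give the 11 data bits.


Syndrome = 8: error at position 8

Data: 10000010100 (corrected bit 8)


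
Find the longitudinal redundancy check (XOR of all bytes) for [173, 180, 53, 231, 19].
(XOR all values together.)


XOR chain: 173 ^ 180 ^ 53 ^ 231 ^ 19 = 216

216


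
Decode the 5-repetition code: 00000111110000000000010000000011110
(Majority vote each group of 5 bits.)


Groups: 00000, 11111, 00000, 00000, 01000, 00000, 11110
Majority votes: 0100001

0100001


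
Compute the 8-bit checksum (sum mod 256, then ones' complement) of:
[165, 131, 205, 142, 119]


Sum = 762 mod 256 = 250
Complement = 5

5


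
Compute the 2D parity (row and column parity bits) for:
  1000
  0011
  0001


Row parities: 101
Column parities: 1010

Row P: 101, Col P: 1010, Corner: 0


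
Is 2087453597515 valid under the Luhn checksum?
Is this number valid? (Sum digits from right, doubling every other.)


Luhn sum = 50
50 mod 10 = 0

Valid (Luhn sum mod 10 = 0)


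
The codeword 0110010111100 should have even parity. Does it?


Number of 1s: 7

No, parity error (7 ones)


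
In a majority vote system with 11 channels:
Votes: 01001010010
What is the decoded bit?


Ones: 4 out of 11
Threshold: 6

0 (4/11 voted 1)


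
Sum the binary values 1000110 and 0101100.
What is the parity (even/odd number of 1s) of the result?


1000110 = 70
0101100 = 44
Sum = 114 = 1110010
1s count = 4

even parity (4 ones in 1110010)


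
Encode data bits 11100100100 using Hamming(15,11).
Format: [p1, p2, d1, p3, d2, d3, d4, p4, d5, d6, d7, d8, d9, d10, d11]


Parity bits: p1=1, p2=1, p3=1, p4=0

111111000100100


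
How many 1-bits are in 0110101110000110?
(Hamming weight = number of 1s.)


Counting 1s in 0110101110000110

8


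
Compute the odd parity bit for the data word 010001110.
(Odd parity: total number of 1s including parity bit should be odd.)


Number of 1s in data: 4
Parity bit: 1

1


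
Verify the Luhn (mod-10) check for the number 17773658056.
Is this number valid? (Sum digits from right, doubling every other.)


Luhn sum = 43
43 mod 10 = 3

Invalid (Luhn sum mod 10 = 3)


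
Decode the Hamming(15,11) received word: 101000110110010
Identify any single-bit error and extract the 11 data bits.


Syndrome = 2: error at position 2

Data: 10010110010 (corrected bit 2)


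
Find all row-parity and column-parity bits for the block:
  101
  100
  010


Row parities: 011
Column parities: 011

Row P: 011, Col P: 011, Corner: 0


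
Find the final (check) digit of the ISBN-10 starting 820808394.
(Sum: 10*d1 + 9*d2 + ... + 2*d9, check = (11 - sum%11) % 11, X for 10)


Weighted sum: 241
241 mod 11 = 10

Check digit: 1


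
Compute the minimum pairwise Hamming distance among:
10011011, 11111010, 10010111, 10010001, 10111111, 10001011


Comparing all pairs, minimum distance: 1
Can detect 0 errors, correct 0 errors

1


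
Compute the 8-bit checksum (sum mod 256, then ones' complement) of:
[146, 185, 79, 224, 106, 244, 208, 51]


Sum = 1243 mod 256 = 219
Complement = 36

36


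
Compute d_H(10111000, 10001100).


XOR: 00110100
Count of 1s: 3

3


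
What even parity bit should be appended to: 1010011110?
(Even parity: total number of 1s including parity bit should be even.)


Number of 1s in data: 6
Parity bit: 0

0


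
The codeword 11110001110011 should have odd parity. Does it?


Number of 1s: 9

Yes, parity is correct (9 ones)


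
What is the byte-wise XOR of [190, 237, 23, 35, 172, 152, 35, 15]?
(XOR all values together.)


XOR chain: 190 ^ 237 ^ 23 ^ 35 ^ 172 ^ 152 ^ 35 ^ 15 = 127

127


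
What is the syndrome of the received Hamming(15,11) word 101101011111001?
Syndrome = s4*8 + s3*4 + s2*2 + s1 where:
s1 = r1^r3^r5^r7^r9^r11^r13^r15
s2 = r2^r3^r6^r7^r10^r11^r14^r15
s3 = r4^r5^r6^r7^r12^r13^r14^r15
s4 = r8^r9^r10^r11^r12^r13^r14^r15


s1=1, s2=1, s3=0, s4=0

Syndrome = 3 (error at position 3)


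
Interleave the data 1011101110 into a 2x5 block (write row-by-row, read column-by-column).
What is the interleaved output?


Matrix:
  10111
  01110
Read columns: 1001111110

1001111110


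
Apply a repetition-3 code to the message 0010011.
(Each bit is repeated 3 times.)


Each bit -> 3 copies

000000111000000111111


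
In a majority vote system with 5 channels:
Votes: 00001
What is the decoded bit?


Ones: 1 out of 5
Threshold: 3

0 (1/5 voted 1)


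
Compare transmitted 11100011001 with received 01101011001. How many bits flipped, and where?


XOR: 10001000000

2 error(s) at position(s): 0, 4


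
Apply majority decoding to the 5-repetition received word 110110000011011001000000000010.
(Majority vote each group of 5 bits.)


Groups: 11011, 00000, 11011, 00100, 00000, 00010
Majority votes: 101000

101000


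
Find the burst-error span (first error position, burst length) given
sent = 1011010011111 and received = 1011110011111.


XOR: 0000100000000

Burst at position 4, length 1


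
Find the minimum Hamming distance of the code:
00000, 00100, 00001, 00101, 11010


Comparing all pairs, minimum distance: 1
Can detect 0 errors, correct 0 errors

1


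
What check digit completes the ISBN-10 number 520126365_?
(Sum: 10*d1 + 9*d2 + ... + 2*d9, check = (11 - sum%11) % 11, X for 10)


Weighted sum: 157
157 mod 11 = 3

Check digit: 8


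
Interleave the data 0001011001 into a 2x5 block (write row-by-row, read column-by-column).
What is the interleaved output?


Matrix:
  00010
  11001
Read columns: 0101001001

0101001001


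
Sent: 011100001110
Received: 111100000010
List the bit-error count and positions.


XOR: 100000001100

3 error(s) at position(s): 0, 8, 9


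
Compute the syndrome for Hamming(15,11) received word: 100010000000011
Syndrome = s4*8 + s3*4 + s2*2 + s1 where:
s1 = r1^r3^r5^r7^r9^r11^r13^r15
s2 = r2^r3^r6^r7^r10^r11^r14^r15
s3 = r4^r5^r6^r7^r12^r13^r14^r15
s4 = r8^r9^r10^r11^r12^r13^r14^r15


s1=1, s2=0, s3=1, s4=0

Syndrome = 5 (error at position 5)


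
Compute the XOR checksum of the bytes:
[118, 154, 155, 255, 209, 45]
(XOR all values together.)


XOR chain: 118 ^ 154 ^ 155 ^ 255 ^ 209 ^ 45 = 116

116
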